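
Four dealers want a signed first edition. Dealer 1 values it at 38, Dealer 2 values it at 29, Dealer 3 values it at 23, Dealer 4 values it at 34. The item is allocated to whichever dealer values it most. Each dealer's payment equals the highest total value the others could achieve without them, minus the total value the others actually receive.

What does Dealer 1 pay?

34

Dealer 1 has the highest value and receives the item.
Without Dealer 1, the item would go to the next-highest value, 34, so the others could achieve 34.
With Dealer 1 present and winning, the others receive nothing, so their total is 0.
Payment = 34 - 0 = 34.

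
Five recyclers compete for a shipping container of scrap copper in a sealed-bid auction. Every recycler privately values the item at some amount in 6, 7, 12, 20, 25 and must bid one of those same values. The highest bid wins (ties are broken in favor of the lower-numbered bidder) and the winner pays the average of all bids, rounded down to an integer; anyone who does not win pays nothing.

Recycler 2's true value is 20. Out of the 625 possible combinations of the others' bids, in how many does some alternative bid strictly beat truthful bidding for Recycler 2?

Others bid (6, 6, 6, 6): truth gives 12; bid 7 gives 14 > 12. Violating.
Others bid (6, 6, 6, 7): truth gives 11; bid 7 gives 14 > 11. Violating.
Others bid (6, 6, 6, 12): truth gives 10; bid 12 gives 12 > 10. Violating.
Others bid (6, 6, 6, 25): truth gives 0; bid 25 gives 7 > 0. Violating.
Others bid (6, 6, 6, 20): truth gives 9; no alternative beats it.
Others bid (6, 6, 7, 20): truth gives 9; no alternative beats it.
(Checking all 625 profiles: 324 have a profitable deviation, 301 do not.)

324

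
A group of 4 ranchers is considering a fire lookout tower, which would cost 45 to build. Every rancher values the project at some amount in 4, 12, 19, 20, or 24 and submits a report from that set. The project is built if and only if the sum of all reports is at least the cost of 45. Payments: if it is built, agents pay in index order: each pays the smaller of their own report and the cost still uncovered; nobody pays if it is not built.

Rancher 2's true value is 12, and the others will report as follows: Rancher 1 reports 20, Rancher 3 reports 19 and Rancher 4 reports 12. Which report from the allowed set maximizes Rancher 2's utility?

Report 4: project built, pays 4, utility 12 - 4 = 8.
Report 12: project built, pays 12, utility 12 - 12 = 0.
Report 19: project built, pays 19, utility 12 - 19 = -7.
Report 20: project built, pays 20, utility 12 - 20 = -8.
Report 24: project built, pays 24, utility 12 - 24 = -12.
The best choice is 4 with utility 8.

4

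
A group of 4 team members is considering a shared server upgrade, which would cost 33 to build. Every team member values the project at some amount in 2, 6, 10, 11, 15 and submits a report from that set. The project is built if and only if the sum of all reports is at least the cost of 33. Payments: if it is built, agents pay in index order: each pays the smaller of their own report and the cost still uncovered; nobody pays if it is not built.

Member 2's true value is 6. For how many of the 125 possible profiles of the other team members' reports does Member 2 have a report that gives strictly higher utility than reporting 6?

Others report (2, 15, 15): truth gives 0; report 2 gives 4 > 0. Violating.
Others report (6, 10, 15): truth gives 0; report 2 gives 4 > 0. Violating.
Others report (6, 11, 15): truth gives 0; report 2 gives 4 > 0. Violating.
Others report (6, 15, 10): truth gives 0; report 2 gives 4 > 0. Violating.
Others report (2, 2, 2): truth gives 0; no alternative beats it.
Others report (2, 2, 6): truth gives 0; no alternative beats it.
(Checking all 125 profiles: 44 have a profitable deviation, 81 do not.)

44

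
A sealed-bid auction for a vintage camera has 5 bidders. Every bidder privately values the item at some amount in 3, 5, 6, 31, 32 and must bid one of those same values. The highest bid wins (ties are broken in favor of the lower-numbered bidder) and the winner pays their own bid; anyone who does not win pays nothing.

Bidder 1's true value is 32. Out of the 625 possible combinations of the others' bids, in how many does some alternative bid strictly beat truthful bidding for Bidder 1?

Others bid (3, 3, 3, 3): truth gives 0; bid 3 gives 29 > 0. Violating.
Others bid (3, 3, 3, 5): truth gives 0; bid 5 gives 27 > 0. Violating.
Others bid (3, 3, 3, 6): truth gives 0; bid 6 gives 26 > 0. Violating.
Others bid (3, 3, 3, 31): truth gives 0; bid 31 gives 1 > 0. Violating.
Others bid (3, 3, 3, 32): truth gives 0; no alternative beats it.
Others bid (3, 3, 5, 32): truth gives 0; no alternative beats it.
(Checking all 625 profiles: 256 have a profitable deviation, 369 do not.)

256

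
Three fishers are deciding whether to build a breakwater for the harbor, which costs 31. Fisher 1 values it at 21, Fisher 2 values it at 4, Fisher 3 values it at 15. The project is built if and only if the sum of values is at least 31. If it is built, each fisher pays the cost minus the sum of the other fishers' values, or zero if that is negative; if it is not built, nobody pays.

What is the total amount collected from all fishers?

18

Total value 40 ≥ cost 31, so it is built.
Fisher 1: others sum to 19; max(0, 31 - 19) = 12.
Fisher 2: others sum to 36; max(0, 31 - 36) = 0.
Fisher 3: others sum to 25; max(0, 31 - 25) = 6.
Total collected = 12 + 0 + 6 = 18.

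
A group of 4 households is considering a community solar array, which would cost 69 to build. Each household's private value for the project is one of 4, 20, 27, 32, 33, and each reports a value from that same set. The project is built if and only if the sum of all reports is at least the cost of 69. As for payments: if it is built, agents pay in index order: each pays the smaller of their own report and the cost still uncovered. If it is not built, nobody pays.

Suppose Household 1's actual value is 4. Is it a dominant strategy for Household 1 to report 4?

Yes

Check each profile of the others' reports and compare truth against every alternative report.
Others report (4, 20, 27): truth gives 0, best alternative gives -16.
Others report (4, 20, 32): truth gives 0, best alternative gives -16.
Others report (4, 20, 33): truth gives 0, best alternative gives -16.
Others report (4, 27, 20): truth gives 0, best alternative gives -16.
Others report (4, 27, 27): truth gives 0, best alternative gives -16.
Others report (4, 27, 32): truth gives 0, best alternative gives -16.
(Remaining 119 profiles checked similarly; truth is weakly best in each.)
In every case the truthful report is at least as good as any alternative, so it is a dominant strategy.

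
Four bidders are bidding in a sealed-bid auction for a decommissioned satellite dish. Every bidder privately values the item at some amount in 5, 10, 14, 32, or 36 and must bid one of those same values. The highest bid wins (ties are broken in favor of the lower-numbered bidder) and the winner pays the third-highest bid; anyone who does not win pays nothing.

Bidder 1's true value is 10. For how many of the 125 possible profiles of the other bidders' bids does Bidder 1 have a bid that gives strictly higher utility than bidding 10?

Others bid (5, 5, 14): truth gives 0; bid 14 gives 5 > 0. Violating.
Others bid (5, 5, 32): truth gives 0; bid 32 gives 5 > 0. Violating.
Others bid (5, 5, 36): truth gives 0; bid 36 gives 5 > 0. Violating.
Others bid (5, 14, 5): truth gives 0; bid 14 gives 5 > 0. Violating.
Others bid (5, 5, 5): truth gives 5; no alternative beats it.
Others bid (5, 5, 10): truth gives 5; no alternative beats it.
(Checking all 125 profiles: 9 have a profitable deviation, 116 do not.)

9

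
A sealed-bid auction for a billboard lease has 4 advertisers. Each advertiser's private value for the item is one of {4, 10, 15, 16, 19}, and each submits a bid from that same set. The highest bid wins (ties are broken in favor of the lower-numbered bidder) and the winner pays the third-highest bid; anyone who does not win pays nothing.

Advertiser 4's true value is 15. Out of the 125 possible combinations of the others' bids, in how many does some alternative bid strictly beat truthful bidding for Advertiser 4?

Others bid (4, 4, 15): truth gives 0; bid 16 gives 11 > 0. Violating.
Others bid (4, 4, 16): truth gives 0; bid 19 gives 11 > 0. Violating.
Others bid (4, 10, 15): truth gives 0; bid 16 gives 5 > 0. Violating.
Others bid (4, 10, 16): truth gives 0; bid 19 gives 5 > 0. Violating.
Others bid (4, 4, 4): truth gives 11; no alternative beats it.
Others bid (4, 4, 10): truth gives 11; no alternative beats it.
(Checking all 125 profiles: 24 have a profitable deviation, 101 do not.)

24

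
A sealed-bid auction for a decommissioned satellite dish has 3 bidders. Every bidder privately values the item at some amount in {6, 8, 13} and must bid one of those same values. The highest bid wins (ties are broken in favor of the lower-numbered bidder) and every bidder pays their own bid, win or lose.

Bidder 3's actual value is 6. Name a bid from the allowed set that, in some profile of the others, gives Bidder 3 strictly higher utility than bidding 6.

8

Suppose Bidder 1 bids 6 and Bidder 2 bids 6.
Bid 6: loses but pays 6, utility -6.
Bid 8: wins, pays 8, utility 6 - 8 = -2.
So bidding 8 beats truth here (-2 > -6).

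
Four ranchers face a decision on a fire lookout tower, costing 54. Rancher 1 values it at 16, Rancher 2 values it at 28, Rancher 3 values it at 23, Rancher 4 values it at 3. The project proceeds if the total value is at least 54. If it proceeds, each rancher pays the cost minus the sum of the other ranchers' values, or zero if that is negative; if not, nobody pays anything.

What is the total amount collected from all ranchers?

Total value 70 ≥ cost 54, so it is built.
Rancher 1: others sum to 54; max(0, 54 - 54) = 0.
Rancher 2: others sum to 42; max(0, 54 - 42) = 12.
Rancher 3: others sum to 47; max(0, 54 - 47) = 7.
Rancher 4: others sum to 67; max(0, 54 - 67) = 0.
Total collected = 0 + 12 + 7 + 0 = 19.

19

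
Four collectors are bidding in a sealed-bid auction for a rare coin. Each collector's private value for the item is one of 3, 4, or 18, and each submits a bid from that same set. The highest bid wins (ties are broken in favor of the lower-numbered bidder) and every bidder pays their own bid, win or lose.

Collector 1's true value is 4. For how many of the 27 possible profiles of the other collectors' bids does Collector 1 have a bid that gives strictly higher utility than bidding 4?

Others bid (3, 3, 3): truth gives 0; bid 3 gives 1 > 0. Violating.
Others bid (3, 3, 18): truth gives -4; bid 3 gives -3 > -4. Violating.
Others bid (3, 4, 18): truth gives -4; bid 3 gives -3 > -4. Violating.
Others bid (3, 18, 3): truth gives -4; bid 3 gives -3 > -4. Violating.
Others bid (3, 3, 4): truth gives 0; no alternative beats it.
Others bid (3, 4, 3): truth gives 0; no alternative beats it.
(Checking all 27 profiles: 20 have a profitable deviation, 7 do not.)

20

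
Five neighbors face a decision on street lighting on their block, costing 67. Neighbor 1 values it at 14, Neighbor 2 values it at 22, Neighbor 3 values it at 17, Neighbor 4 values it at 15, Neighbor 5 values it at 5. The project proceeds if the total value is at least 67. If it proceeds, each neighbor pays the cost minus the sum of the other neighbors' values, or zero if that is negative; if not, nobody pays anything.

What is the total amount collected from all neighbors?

44

Total value 73 ≥ cost 67, so it is built.
Neighbor 1: others sum to 59; max(0, 67 - 59) = 8.
Neighbor 2: others sum to 51; max(0, 67 - 51) = 16.
Neighbor 3: others sum to 56; max(0, 67 - 56) = 11.
Neighbor 4: others sum to 58; max(0, 67 - 58) = 9.
Neighbor 5: others sum to 68; max(0, 67 - 68) = 0.
Total collected = 8 + 16 + 11 + 9 + 0 = 44.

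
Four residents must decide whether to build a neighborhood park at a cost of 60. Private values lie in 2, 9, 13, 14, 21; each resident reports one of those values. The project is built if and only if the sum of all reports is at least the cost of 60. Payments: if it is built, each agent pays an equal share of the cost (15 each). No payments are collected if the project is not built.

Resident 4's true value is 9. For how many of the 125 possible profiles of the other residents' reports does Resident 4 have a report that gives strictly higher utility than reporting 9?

Others report (9, 21, 21): truth gives -6; report 2 gives 0 > -6. Violating.
Others report (13, 21, 21): truth gives -6; report 2 gives 0 > -6. Violating.
Others report (14, 21, 21): truth gives -6; report 2 gives 0 > -6. Violating.
Others report (21, 9, 21): truth gives -6; report 2 gives 0 > -6. Violating.
Others report (2, 2, 2): truth gives 0; no alternative beats it.
Others report (2, 2, 9): truth gives 0; no alternative beats it.
(Checking all 125 profiles: 9 have a profitable deviation, 116 do not.)

9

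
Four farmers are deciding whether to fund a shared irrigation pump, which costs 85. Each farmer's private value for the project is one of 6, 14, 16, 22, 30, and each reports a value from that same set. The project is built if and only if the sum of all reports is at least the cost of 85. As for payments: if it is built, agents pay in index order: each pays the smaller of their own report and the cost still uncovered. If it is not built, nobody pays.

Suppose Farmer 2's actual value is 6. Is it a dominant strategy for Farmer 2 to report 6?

Check each profile of the others' reports and compare truth against every alternative report.
Others report (14, 30, 30): truth gives 0, best alternative gives -8.
Others report (16, 30, 30): truth gives 0, best alternative gives -8.
Others report (22, 22, 30): truth gives 0, best alternative gives -8.
Others report (22, 30, 22): truth gives 0, best alternative gives -8.
Others report (22, 30, 30): truth gives 0, best alternative gives -8.
Others report (30, 14, 30): truth gives 0, best alternative gives -8.
(Remaining 119 profiles checked similarly; truth is weakly best in each.)
In every case the truthful report is at least as good as any alternative, so it is a dominant strategy.

Yes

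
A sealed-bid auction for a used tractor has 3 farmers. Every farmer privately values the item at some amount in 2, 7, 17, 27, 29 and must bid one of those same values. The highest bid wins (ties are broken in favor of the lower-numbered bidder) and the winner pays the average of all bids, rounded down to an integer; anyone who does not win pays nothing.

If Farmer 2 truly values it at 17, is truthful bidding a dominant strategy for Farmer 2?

No

Consider the case where Farmer 1 bids 2 and Farmer 3 bids 2.
Truthful bid 17: wins, pays 7, utility 17 - 7 = 10.
Bid 7 instead: wins, pays 3, utility 17 - 3 = 14.
Since 14 > 10, bidding 7 is strictly better here, so truthful bidding is not dominant.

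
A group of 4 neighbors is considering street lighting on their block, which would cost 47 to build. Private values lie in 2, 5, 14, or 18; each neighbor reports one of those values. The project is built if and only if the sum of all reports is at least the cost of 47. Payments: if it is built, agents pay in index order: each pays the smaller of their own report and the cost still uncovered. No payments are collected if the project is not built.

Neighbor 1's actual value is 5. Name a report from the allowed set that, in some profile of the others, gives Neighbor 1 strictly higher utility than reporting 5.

2

Suppose Neighbor 2 reports 14, Neighbor 3 reports 14 and Neighbor 4 reports 18.
Report 5: project built, pays 5, utility 5 - 5 = 0.
Report 2: project built, pays 2, utility 5 - 2 = 3.
So reporting 2 beats truth here (3 > 0).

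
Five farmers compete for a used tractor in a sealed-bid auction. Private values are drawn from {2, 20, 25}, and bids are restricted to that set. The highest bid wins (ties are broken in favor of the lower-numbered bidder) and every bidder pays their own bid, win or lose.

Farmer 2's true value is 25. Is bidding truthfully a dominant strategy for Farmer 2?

Consider the case where Farmer 1 bids 2, Farmer 3 bids 2, Farmer 4 bids 2 and Farmer 5 bids 2.
Truthful bid 25: wins, pays 25, utility 25 - 25 = 0.
Bid 20 instead: wins, pays 20, utility 25 - 20 = 5.
Since 5 > 0, bidding 20 is strictly better here, so truthful bidding is not dominant.

No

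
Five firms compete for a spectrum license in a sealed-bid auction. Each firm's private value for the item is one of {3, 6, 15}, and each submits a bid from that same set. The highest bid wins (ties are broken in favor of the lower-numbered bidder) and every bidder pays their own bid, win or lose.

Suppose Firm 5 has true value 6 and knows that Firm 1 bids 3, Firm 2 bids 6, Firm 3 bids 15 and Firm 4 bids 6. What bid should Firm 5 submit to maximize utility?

3

Bid 3: loses but pays 3, utility -3.
Bid 6: loses but pays 6, utility -6.
Bid 15: loses but pays 15, utility -15.
The best choice is 3 with utility -3.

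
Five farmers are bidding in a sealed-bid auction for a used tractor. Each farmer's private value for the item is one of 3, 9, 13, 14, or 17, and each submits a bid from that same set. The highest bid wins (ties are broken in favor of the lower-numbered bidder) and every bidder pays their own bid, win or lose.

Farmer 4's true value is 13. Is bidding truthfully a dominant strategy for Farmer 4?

No

Consider the case where Farmer 1 bids 3, Farmer 2 bids 3, Farmer 3 bids 3 and Farmer 5 bids 3.
Truthful bid 13: wins, pays 13, utility 13 - 13 = 0.
Bid 9 instead: wins, pays 9, utility 13 - 9 = 4.
Since 4 > 0, bidding 9 is strictly better here, so truthful bidding is not dominant.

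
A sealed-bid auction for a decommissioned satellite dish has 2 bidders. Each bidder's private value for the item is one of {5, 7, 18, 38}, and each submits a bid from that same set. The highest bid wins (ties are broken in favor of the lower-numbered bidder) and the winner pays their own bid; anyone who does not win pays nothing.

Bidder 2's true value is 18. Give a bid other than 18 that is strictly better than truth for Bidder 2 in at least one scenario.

7

Suppose Bidder 1 bids 5.
Bid 18: wins, pays 18, utility 18 - 18 = 0.
Bid 7: wins, pays 7, utility 18 - 7 = 11.
So bidding 7 beats truth here (11 > 0).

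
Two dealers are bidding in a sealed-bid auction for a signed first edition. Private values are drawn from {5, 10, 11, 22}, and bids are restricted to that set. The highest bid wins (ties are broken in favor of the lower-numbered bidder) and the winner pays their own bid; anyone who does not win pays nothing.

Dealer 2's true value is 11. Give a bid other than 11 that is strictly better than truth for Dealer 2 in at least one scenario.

10

Suppose Dealer 1 bids 5.
Bid 11: wins, pays 11, utility 11 - 11 = 0.
Bid 10: wins, pays 10, utility 11 - 10 = 1.
So bidding 10 beats truth here (1 > 0).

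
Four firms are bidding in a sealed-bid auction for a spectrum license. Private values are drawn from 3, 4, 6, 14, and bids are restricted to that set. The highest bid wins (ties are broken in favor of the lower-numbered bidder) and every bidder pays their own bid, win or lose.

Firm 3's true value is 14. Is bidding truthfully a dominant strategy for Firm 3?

Consider the case where Firm 1 bids 3, Firm 2 bids 3 and Firm 4 bids 3.
Truthful bid 14: wins, pays 14, utility 14 - 14 = 0.
Bid 4 instead: wins, pays 4, utility 14 - 4 = 10.
Since 10 > 0, bidding 4 is strictly better here, so truthful bidding is not dominant.

No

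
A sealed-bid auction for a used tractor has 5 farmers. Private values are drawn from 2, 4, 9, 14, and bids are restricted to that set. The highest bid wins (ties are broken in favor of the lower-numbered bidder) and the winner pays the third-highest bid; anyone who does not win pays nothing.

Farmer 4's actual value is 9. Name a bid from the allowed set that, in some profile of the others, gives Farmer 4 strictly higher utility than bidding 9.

Suppose Farmer 1 bids 2, Farmer 2 bids 2, Farmer 3 bids 2 and Farmer 5 bids 14.
Bid 9: loses, pays 0, utility 0.
Bid 14: wins, pays 2, utility 9 - 2 = 7.
So bidding 14 beats truth here (7 > 0).

14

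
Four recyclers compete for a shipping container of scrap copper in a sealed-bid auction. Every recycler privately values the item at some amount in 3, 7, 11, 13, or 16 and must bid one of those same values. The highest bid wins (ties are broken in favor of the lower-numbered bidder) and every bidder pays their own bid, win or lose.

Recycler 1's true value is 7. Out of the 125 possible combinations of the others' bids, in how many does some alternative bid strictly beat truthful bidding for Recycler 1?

118

Others bid (3, 3, 3): truth gives 0; bid 3 gives 4 > 0. Violating.
Others bid (3, 3, 11): truth gives -7; bid 3 gives -3 > -7. Violating.
Others bid (3, 3, 13): truth gives -7; bid 3 gives -3 > -7. Violating.
Others bid (3, 3, 16): truth gives -7; bid 3 gives -3 > -7. Violating.
Others bid (3, 3, 7): truth gives 0; no alternative beats it.
Others bid (3, 7, 3): truth gives 0; no alternative beats it.
(Checking all 125 profiles: 118 have a profitable deviation, 7 do not.)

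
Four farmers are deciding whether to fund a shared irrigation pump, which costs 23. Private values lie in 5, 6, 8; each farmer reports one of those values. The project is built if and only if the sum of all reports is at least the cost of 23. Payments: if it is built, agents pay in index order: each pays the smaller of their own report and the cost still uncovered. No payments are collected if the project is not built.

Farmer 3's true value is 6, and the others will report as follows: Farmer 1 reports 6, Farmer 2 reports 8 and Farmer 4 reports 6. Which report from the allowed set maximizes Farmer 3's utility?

5

Report 5: project built, pays 5, utility 6 - 5 = 1.
Report 6: project built, pays 6, utility 6 - 6 = 0.
Report 8: project built, pays 8, utility 6 - 8 = -2.
The best choice is 5 with utility 1.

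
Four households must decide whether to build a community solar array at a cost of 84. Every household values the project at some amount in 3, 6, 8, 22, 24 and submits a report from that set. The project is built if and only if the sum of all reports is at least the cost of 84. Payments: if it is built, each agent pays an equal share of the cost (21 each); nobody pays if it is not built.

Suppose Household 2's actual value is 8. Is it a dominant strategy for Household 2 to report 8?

Yes

Check each profile of the others' reports and compare truth against every alternative report.
Others report (3, 3, 3): truth gives 0, best alternative gives 0.
Others report (3, 3, 6): truth gives 0, best alternative gives 0.
Others report (3, 3, 8): truth gives 0, best alternative gives 0.
Others report (3, 3, 22): truth gives 0, best alternative gives 0.
Others report (3, 3, 24): truth gives 0, best alternative gives 0.
Others report (3, 6, 3): truth gives 0, best alternative gives 0.
(Remaining 119 profiles checked similarly; truth is weakly best in each.)
In every case the truthful report is at least as good as any alternative, so it is a dominant strategy.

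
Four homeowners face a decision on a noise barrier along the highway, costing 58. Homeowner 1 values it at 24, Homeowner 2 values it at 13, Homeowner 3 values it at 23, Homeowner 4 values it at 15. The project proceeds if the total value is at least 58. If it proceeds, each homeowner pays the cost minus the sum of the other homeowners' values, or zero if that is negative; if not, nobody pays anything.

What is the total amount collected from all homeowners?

Total value 75 ≥ cost 58, so it is built.
Homeowner 1: others sum to 51; max(0, 58 - 51) = 7.
Homeowner 2: others sum to 62; max(0, 58 - 62) = 0.
Homeowner 3: others sum to 52; max(0, 58 - 52) = 6.
Homeowner 4: others sum to 60; max(0, 58 - 60) = 0.
Total collected = 7 + 0 + 6 + 0 = 13.

13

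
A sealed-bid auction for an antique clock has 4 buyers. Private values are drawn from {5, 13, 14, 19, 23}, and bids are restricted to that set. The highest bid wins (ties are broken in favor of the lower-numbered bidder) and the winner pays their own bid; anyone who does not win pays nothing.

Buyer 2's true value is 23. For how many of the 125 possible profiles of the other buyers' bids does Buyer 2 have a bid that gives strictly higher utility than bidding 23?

Others bid (5, 5, 5): truth gives 0; bid 13 gives 10 > 0. Violating.
Others bid (5, 5, 13): truth gives 0; bid 13 gives 10 > 0. Violating.
Others bid (5, 5, 14): truth gives 0; bid 14 gives 9 > 0. Violating.
Others bid (5, 5, 19): truth gives 0; bid 19 gives 4 > 0. Violating.
Others bid (5, 5, 23): truth gives 0; no alternative beats it.
Others bid (5, 13, 23): truth gives 0; no alternative beats it.
(Checking all 125 profiles: 48 have a profitable deviation, 77 do not.)

48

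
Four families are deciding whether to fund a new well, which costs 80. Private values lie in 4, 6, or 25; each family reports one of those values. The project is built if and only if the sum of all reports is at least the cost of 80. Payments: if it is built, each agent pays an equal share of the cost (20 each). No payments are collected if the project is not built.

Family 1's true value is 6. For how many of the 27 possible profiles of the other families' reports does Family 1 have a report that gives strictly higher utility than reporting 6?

Others report (25, 25, 25): truth gives -14; report 4 gives 0 > -14. Violating.
Others report (4, 4, 4): truth gives 0; no alternative beats it.
Others report (4, 4, 6): truth gives 0; no alternative beats it.
(Checking all 27 profiles: 1 has a profitable deviation, 26 do not.)

1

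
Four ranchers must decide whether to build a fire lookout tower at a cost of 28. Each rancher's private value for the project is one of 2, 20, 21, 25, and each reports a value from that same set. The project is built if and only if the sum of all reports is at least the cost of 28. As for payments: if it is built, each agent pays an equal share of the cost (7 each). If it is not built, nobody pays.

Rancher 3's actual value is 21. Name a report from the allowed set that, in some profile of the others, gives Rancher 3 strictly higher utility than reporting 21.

Suppose Rancher 1 reports 2, Rancher 2 reports 2 and Rancher 4 reports 2.
Report 21: project not built, utility 0.
Report 25: project built, pays 7, utility 21 - 7 = 14.
So reporting 25 beats truth here (14 > 0).

25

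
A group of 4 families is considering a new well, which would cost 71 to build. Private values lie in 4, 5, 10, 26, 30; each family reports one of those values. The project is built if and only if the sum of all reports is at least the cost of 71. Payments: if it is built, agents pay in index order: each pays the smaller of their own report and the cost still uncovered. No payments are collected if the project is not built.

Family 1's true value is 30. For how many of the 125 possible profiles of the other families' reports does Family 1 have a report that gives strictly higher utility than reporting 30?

56

Others report (4, 26, 26): truth gives 0; report 26 gives 4 > 0. Violating.
Others report (4, 26, 30): truth gives 0; report 26 gives 4 > 0. Violating.
Others report (4, 30, 26): truth gives 0; report 26 gives 4 > 0. Violating.
Others report (4, 30, 30): truth gives 0; report 10 gives 20 > 0. Violating.
Others report (4, 4, 4): truth gives 0; no alternative beats it.
Others report (4, 4, 5): truth gives 0; no alternative beats it.
(Checking all 125 profiles: 56 have a profitable deviation, 69 do not.)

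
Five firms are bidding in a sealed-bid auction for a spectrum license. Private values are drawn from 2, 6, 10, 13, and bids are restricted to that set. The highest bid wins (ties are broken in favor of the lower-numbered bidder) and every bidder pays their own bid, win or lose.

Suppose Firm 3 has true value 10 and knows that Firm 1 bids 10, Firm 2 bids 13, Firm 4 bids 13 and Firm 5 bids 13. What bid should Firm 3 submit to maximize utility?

Bid 2: loses but pays 2, utility -2.
Bid 6: loses but pays 6, utility -6.
Bid 10: loses but pays 10, utility -10.
Bid 13: loses but pays 13, utility -13.
The best choice is 2 with utility -2.

2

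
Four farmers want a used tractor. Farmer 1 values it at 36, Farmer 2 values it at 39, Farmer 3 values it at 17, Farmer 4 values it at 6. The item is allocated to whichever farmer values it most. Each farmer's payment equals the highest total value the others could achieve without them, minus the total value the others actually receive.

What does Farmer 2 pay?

36

Farmer 2 has the highest value and receives the item.
Without Farmer 2, the item would go to the next-highest value, 36, so the others could achieve 36.
With Farmer 2 present and winning, the others receive nothing, so their total is 0.
Payment = 36 - 0 = 36.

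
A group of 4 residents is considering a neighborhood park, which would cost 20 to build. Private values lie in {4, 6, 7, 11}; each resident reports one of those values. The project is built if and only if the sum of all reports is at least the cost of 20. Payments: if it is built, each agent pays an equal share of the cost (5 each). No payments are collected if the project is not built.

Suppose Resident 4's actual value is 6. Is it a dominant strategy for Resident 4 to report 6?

Consider the case where Resident 1 reports 4, Resident 2 reports 4 and Resident 3 reports 4.
Truthful report 6: project not built, utility 0.
Report 11 instead: project built, pays 5, utility 6 - 5 = 1.
Since 1 > 0, reporting 11 is strictly better here, so truthful reporting is not dominant.

No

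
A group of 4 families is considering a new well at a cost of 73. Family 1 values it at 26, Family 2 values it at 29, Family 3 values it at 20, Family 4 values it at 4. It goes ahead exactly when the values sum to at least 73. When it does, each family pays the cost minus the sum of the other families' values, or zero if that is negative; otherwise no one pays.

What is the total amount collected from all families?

Total value 79 ≥ cost 73, so it is built.
Family 1: others sum to 53; max(0, 73 - 53) = 20.
Family 2: others sum to 50; max(0, 73 - 50) = 23.
Family 3: others sum to 59; max(0, 73 - 59) = 14.
Family 4: others sum to 75; max(0, 73 - 75) = 0.
Total collected = 20 + 23 + 14 + 0 = 57.

57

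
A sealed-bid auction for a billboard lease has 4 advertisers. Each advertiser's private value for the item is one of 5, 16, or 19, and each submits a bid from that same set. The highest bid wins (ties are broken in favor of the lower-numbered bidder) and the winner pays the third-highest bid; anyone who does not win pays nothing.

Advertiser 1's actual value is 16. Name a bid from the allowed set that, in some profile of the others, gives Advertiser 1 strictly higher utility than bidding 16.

Suppose Advertiser 2 bids 5, Advertiser 3 bids 5 and Advertiser 4 bids 19.
Bid 16: loses, pays 0, utility 0.
Bid 19: wins, pays 5, utility 16 - 5 = 11.
So bidding 19 beats truth here (11 > 0).

19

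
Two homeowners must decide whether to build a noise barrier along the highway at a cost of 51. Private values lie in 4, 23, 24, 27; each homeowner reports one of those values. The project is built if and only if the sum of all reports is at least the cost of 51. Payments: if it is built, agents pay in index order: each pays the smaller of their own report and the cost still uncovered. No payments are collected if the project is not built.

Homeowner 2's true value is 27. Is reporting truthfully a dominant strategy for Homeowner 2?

Check each profile of the others' reports and compare truth against every alternative report.
Others report (27): truth gives 3, best alternative gives 3.
Others report (4): truth gives 0, best alternative gives 0.
Others report (23): truth gives 0, best alternative gives 0.
Others report (24): truth gives 0, best alternative gives 0.
In every case the truthful report is at least as good as any alternative, so it is a dominant strategy.

Yes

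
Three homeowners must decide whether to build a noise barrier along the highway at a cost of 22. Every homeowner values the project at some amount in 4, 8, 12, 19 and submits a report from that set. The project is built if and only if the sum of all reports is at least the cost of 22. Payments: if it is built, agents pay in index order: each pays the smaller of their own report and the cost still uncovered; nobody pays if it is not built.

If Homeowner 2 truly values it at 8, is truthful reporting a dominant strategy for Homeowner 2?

No

Consider the case where Homeowner 1 reports 4 and Homeowner 3 reports 19.
Truthful report 8: project built, pays 8, utility 8 - 8 = 0.
Report 4 instead: project built, pays 4, utility 8 - 4 = 4.
Since 4 > 0, reporting 4 is strictly better here, so truthful reporting is not dominant.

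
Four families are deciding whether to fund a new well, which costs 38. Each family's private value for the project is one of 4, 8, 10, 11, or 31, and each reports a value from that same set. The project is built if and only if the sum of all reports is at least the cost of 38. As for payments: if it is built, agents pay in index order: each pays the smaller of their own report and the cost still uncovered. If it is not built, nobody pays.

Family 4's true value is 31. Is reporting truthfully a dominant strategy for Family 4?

Check each profile of the others' reports and compare truth against every alternative report.
Others report (4, 11, 11): truth gives 19, best alternative gives 0.
Others report (8, 8, 10): truth gives 19, best alternative gives 0.
Others report (8, 10, 8): truth gives 19, best alternative gives 0.
Others report (10, 8, 8): truth gives 19, best alternative gives 0.
Others report (11, 4, 11): truth gives 19, best alternative gives 0.
Others report (11, 11, 4): truth gives 19, best alternative gives 0.
(Remaining 119 profiles checked similarly; truth is weakly best in each.)
In every case the truthful report is at least as good as any alternative, so it is a dominant strategy.

Yes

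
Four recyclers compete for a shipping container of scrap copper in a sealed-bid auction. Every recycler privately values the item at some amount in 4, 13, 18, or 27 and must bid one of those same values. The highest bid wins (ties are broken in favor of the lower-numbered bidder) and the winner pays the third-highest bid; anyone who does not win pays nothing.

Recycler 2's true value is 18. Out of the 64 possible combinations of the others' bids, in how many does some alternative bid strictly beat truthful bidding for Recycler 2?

12

Others bid (4, 4, 27): truth gives 0; bid 27 gives 14 > 0. Violating.
Others bid (4, 13, 27): truth gives 0; bid 27 gives 5 > 0. Violating.
Others bid (4, 27, 4): truth gives 0; bid 27 gives 14 > 0. Violating.
Others bid (4, 27, 13): truth gives 0; bid 27 gives 5 > 0. Violating.
Others bid (4, 4, 4): truth gives 14; no alternative beats it.
Others bid (4, 4, 13): truth gives 14; no alternative beats it.
(Checking all 64 profiles: 12 have a profitable deviation, 52 do not.)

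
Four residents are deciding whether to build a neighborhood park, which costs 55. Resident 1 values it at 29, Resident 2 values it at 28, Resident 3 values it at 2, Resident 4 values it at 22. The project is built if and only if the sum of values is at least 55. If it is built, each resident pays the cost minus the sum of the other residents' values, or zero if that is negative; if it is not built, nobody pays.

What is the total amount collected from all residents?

Total value 81 ≥ cost 55, so it is built.
Resident 1: others sum to 52; max(0, 55 - 52) = 3.
Resident 2: others sum to 53; max(0, 55 - 53) = 2.
Resident 3: others sum to 79; max(0, 55 - 79) = 0.
Resident 4: others sum to 59; max(0, 55 - 59) = 0.
Total collected = 3 + 2 + 0 + 0 = 5.

5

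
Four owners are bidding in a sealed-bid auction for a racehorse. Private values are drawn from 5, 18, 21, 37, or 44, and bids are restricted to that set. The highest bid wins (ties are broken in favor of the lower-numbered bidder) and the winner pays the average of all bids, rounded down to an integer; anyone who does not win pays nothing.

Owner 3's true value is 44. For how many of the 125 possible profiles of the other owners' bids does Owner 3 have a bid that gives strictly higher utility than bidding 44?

Others bid (5, 5, 5): truth gives 30; bid 18 gives 36 > 30. Violating.
Others bid (5, 5, 18): truth gives 26; bid 18 gives 33 > 26. Violating.
Others bid (5, 5, 21): truth gives 26; bid 21 gives 31 > 26. Violating.
Others bid (5, 5, 37): truth gives 22; bid 37 gives 23 > 22. Violating.
Others bid (5, 5, 44): truth gives 20; no alternative beats it.
Others bid (5, 18, 44): truth gives 17; no alternative beats it.
(Checking all 125 profiles: 36 have a profitable deviation, 89 do not.)

36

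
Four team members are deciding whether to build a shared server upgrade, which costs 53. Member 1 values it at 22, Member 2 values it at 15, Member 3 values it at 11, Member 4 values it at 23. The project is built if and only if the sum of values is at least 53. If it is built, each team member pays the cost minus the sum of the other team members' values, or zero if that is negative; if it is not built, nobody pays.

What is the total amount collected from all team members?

Total value 71 ≥ cost 53, so it is built.
Member 1: others sum to 49; max(0, 53 - 49) = 4.
Member 2: others sum to 56; max(0, 53 - 56) = 0.
Member 3: others sum to 60; max(0, 53 - 60) = 0.
Member 4: others sum to 48; max(0, 53 - 48) = 5.
Total collected = 4 + 0 + 0 + 5 = 9.

9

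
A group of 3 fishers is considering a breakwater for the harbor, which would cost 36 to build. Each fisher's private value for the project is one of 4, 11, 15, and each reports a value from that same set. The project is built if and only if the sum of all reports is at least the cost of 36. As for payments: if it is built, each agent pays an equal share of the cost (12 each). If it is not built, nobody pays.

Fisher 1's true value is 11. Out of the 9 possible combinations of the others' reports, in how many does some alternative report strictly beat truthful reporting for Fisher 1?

3

Others report (11, 15): truth gives -1; report 4 gives 0 > -1. Violating.
Others report (15, 11): truth gives -1; report 4 gives 0 > -1. Violating.
Others report (15, 15): truth gives -1; report 4 gives 0 > -1. Violating.
Others report (4, 4): truth gives 0; no alternative beats it.
Others report (4, 11): truth gives 0; no alternative beats it.
(Checking all 9 profiles: 3 have a profitable deviation, 6 do not.)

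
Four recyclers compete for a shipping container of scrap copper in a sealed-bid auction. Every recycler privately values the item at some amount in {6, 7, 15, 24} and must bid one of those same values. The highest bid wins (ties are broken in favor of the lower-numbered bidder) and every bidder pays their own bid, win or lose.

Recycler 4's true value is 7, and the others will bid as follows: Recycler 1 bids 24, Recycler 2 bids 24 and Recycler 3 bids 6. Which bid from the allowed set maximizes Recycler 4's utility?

Bid 6: loses but pays 6, utility -6.
Bid 7: loses but pays 7, utility -7.
Bid 15: loses but pays 15, utility -15.
Bid 24: loses but pays 24, utility -24.
The best choice is 6 with utility -6.

6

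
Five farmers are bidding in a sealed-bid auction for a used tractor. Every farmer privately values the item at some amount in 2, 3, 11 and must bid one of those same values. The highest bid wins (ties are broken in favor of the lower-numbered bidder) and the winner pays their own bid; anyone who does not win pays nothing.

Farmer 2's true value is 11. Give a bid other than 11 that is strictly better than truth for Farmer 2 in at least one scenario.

3

Suppose Farmer 1 bids 2, Farmer 3 bids 2, Farmer 4 bids 2 and Farmer 5 bids 2.
Bid 11: wins, pays 11, utility 11 - 11 = 0.
Bid 3: wins, pays 3, utility 11 - 3 = 8.
So bidding 3 beats truth here (8 > 0).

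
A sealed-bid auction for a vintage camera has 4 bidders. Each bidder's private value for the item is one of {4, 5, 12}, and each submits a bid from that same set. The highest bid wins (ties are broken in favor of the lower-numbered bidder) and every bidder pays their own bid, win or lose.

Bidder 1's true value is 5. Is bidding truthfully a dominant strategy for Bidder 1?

No

Consider the case where Bidder 2 bids 4, Bidder 3 bids 4 and Bidder 4 bids 4.
Truthful bid 5: wins, pays 5, utility 5 - 5 = 0.
Bid 4 instead: wins, pays 4, utility 5 - 4 = 1.
Since 1 > 0, bidding 4 is strictly better here, so truthful bidding is not dominant.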